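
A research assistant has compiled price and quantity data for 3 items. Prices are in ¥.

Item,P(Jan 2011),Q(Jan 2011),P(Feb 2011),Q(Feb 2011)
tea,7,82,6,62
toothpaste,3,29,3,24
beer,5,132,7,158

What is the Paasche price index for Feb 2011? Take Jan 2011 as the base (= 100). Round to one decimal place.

Paasche price index uses current-period quantities as weights.
ΣP(Feb 2011)·Q(Feb 2011) = 6×62 + 3×24 + 7×158 = 372 + 72 + 1106 = 1550
ΣP(Jan 2011)·Q(Feb 2011) = 7×62 + 3×24 + 5×158 = 434 + 72 + 790 = 1296
Index = 1550 / 1296 × 100 = 119.5988

119.6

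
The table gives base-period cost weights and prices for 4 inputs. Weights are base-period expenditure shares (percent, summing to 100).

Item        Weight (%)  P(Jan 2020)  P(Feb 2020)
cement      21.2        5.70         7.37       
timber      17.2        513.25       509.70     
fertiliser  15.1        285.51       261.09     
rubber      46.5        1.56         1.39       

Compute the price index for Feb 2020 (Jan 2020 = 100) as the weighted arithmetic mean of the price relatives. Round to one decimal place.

99.7

cement: 21.2 × (7.37/5.70) = 21.2 × 1.292982 = 27.4112
timber: 17.2 × (509.70/513.25) = 17.2 × 0.993083 = 17.0810
fertiliser: 15.1 × (261.09/285.51) = 15.1 × 0.914469 = 13.8085
rubber: 46.5 × (1.39/1.56) = 46.5 × 0.891026 = 41.4327
Index = Σ wᵢ·(p₁ᵢ/p₀ᵢ) = 27.4112 + 17.0810 + 13.8085 + 41.4327 = 99.7334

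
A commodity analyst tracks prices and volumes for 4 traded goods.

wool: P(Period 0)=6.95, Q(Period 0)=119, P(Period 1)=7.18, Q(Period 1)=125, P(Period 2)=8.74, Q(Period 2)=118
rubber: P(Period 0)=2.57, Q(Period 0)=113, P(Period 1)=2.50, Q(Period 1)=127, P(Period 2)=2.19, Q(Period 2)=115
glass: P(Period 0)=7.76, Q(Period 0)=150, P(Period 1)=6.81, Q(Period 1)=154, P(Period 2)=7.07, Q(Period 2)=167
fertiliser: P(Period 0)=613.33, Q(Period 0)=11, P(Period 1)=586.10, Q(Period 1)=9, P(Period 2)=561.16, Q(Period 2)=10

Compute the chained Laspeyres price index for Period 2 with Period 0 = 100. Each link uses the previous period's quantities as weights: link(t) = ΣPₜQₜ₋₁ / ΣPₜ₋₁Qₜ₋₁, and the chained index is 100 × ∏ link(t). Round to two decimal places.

Link Period 0→Period 1:
ΣP(Period 1)Q(Period 0) = 7.18×119 + 2.50×113 + 6.81×150 + 586.10×11 = 854.42 + 282.5 + 1021.5 + 6447.1 = 8605.52
ΣP(Period 0)Q(Period 0) = 6.95×119 + 2.57×113 + 7.76×150 + 613.33×11 = 827.05 + 290.41 + 1164 + 6746.63 = 9028.09
link = 8605.52/9028.09 = 0.953194
Link Period 1→Period 2:
ΣP(Period 2)Q(Period 1) = 8.74×125 + 2.19×127 + 7.07×154 + 561.16×9 = 1092.5 + 278.13 + 1088.78 + 5050.44 = 7509.85
ΣP(Period 1)Q(Period 1) = 7.18×125 + 2.50×127 + 6.81×154 + 586.10×9 = 897.5 + 317.5 + 1048.74 + 5274.9 = 7538.64
link = 7509.85/7538.64 = 0.996181
Chained index = 100 × 0.953194 × 0.996181 = 94.9554

94.96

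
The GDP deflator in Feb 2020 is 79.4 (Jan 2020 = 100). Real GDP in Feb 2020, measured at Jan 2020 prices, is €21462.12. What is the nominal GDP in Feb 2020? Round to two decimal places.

Nominal = Real × (Index/100) = 21462.12 × (79.4/100)
        = 21462.12 × 0.794 = 17040.9233

17040.92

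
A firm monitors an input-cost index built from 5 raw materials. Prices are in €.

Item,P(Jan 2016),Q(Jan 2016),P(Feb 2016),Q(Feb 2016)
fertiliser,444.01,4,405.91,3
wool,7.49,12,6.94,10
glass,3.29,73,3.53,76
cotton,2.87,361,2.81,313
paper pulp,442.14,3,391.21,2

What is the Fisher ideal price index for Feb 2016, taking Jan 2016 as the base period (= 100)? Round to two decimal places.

93.23

Laspeyres component (base-period weights):
ΣP(Feb 2016)Q(Jan 2016) = 405.91×4 + 6.94×12 + 3.53×73 + 2.81×361 + 391.21×3 = 1623.64 + 83.28 + 257.69 + 1014.41 + 1173.63 = 4152.65
ΣP(Jan 2016)Q(Jan 2016) = 444.01×4 + 7.49×12 + 3.29×73 + 2.87×361 + 442.14×3 = 1776.04 + 89.88 + 240.17 + 1036.07 + 1326.42 = 4468.58
L = 4152.65 / 4468.58 × 100 = 92.9300
Paasche component (current-period weights):
ΣP(Feb 2016)Q(Feb 2016) = 405.91×3 + 6.94×10 + 3.53×76 + 2.81×313 + 391.21×2 = 1217.73 + 69.4 + 268.28 + 879.53 + 782.42 = 3217.36
ΣP(Jan 2016)Q(Feb 2016) = 444.01×3 + 7.49×10 + 3.29×76 + 2.87×313 + 442.14×2 = 1332.03 + 74.9 + 250.04 + 898.31 + 884.28 = 3439.56
P = 3217.36 / 3439.56 × 100 = 93.5399
Fisher = √(L × P) = √(92.9300 × 93.5399) = 93.2344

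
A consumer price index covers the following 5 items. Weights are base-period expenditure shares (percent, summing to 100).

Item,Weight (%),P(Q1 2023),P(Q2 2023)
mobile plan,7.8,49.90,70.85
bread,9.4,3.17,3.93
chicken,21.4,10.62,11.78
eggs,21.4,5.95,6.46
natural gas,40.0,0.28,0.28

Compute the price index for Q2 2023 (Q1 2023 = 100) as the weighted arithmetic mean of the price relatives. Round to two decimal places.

mobile plan: 7.8 × (70.85/49.90) = 7.8 × 1.419840 = 11.0747
bread: 9.4 × (3.93/3.17) = 9.4 × 1.239748 = 11.6536
chicken: 21.4 × (11.78/10.62) = 21.4 × 1.109228 = 23.7375
eggs: 21.4 × (6.46/5.95) = 21.4 × 1.085714 = 23.2343
natural gas: 40.0 × (0.28/0.28) = 40.0 × 1.000000 = 40.0000
Index = Σ wᵢ·(p₁ᵢ/p₀ᵢ) = 11.0747 + 11.6536 + 23.7375 + 23.2343 + 40.0000 = 109.7001

109.70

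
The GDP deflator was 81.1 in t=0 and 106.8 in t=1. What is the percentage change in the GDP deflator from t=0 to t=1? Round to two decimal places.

Change = (106.8 − 81.1) / 81.1 × 100
       = 25.7 / 81.1 × 100 = 31.6893%

31.69%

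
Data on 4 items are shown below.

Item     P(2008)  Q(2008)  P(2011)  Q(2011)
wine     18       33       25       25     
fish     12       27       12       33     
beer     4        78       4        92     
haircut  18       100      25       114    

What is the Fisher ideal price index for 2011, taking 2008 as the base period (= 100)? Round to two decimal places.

Laspeyres component (base-period weights):
ΣP(2011)Q(2008) = 25×33 + 12×27 + 4×78 + 25×100 = 825 + 324 + 312 + 2500 = 3961
ΣP(2008)Q(2008) = 18×33 + 12×27 + 4×78 + 18×100 = 594 + 324 + 312 + 1800 = 3030
L = 3961 / 3030 × 100 = 130.7261
Paasche component (current-period weights):
ΣP(2011)Q(2011) = 25×25 + 12×33 + 4×92 + 25×114 = 625 + 396 + 368 + 2850 = 4239
ΣP(2008)Q(2011) = 18×25 + 12×33 + 4×92 + 18×114 = 450 + 396 + 368 + 2052 = 3266
P = 4239 / 3266 × 100 = 129.7918
Fisher = √(L × P) = √(130.7261 × 129.7918) = 130.2581

130.26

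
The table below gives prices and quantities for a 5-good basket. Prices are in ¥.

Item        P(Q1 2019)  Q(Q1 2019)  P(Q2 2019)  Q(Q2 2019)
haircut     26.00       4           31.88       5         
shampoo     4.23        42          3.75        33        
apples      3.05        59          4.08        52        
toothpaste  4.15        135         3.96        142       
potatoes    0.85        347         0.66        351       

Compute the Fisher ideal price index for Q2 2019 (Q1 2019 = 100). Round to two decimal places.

97.95

Laspeyres component (base-period weights):
ΣP(Q2 2019)Q(Q1 2019) = 31.88×4 + 3.75×42 + 4.08×59 + 3.96×135 + 0.66×347 = 127.52 + 157.5 + 240.72 + 534.6 + 229.02 = 1289.36
ΣP(Q1 2019)Q(Q1 2019) = 26.00×4 + 4.23×42 + 3.05×59 + 4.15×135 + 0.85×347 = 104 + 177.66 + 179.95 + 560.25 + 294.95 = 1316.81
L = 1289.36 / 1316.81 × 100 = 97.9154
Paasche component (current-period weights):
ΣP(Q2 2019)Q(Q2 2019) = 31.88×5 + 3.75×33 + 4.08×52 + 3.96×142 + 0.66×351 = 159.4 + 123.75 + 212.16 + 562.32 + 231.66 = 1289.29
ΣP(Q1 2019)Q(Q2 2019) = 26.00×5 + 4.23×33 + 3.05×52 + 4.15×142 + 0.85×351 = 130 + 139.59 + 158.6 + 589.3 + 298.35 = 1315.84
P = 1289.29 / 1315.84 × 100 = 97.9823
Fisher = √(L × P) = √(97.9154 × 97.9823) = 97.9488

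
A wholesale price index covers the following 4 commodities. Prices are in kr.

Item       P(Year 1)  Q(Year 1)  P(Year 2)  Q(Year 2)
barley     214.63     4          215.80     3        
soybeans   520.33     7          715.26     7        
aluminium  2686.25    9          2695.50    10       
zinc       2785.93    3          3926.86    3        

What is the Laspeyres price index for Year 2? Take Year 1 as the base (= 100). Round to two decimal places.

Laspeyres price index uses base-period quantities as weights.
ΣP(Year 2)·Q(Year 1) = 215.80×4 + 715.26×7 + 2695.50×9 + 3926.86×3 = 863.2 + 5006.82 + 24259.5 + 11780.58 = 41910.1
ΣP(Year 1)·Q(Year 1) = 214.63×4 + 520.33×7 + 2686.25×9 + 2785.93×3 = 858.52 + 3642.31 + 24176.25 + 8357.79 = 37034.87
Index = 41910.1 / 37034.87 × 100 = 113.1639

113.16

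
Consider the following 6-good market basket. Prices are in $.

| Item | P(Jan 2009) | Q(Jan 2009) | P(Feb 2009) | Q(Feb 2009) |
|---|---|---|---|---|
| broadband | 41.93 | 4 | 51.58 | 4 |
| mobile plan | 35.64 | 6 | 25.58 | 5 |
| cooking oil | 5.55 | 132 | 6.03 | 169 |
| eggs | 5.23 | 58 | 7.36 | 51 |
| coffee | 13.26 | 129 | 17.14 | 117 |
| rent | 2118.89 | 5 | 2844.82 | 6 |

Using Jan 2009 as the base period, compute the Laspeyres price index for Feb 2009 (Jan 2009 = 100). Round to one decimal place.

131.3

Laspeyres price index uses base-period quantities as weights.
ΣP(Feb 2009)·Q(Jan 2009) = 51.58×4 + 25.58×6 + 6.03×132 + 7.36×58 + 17.14×129 + 2844.82×5 = 206.32 + 153.48 + 795.96 + 426.88 + 2211.06 + 14224.1 = 18017.8
ΣP(Jan 2009)·Q(Jan 2009) = 41.93×4 + 35.64×6 + 5.55×132 + 5.23×58 + 13.26×129 + 2118.89×5 = 167.72 + 213.84 + 732.6 + 303.34 + 1710.54 + 10594.45 = 13722.49
Index = 18017.8 / 13722.49 × 100 = 131.3012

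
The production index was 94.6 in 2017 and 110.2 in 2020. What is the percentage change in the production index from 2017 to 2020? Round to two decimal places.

Change = (110.2 − 94.6) / 94.6 × 100
       = 15.6 / 94.6 × 100 = 16.4905%

16.49%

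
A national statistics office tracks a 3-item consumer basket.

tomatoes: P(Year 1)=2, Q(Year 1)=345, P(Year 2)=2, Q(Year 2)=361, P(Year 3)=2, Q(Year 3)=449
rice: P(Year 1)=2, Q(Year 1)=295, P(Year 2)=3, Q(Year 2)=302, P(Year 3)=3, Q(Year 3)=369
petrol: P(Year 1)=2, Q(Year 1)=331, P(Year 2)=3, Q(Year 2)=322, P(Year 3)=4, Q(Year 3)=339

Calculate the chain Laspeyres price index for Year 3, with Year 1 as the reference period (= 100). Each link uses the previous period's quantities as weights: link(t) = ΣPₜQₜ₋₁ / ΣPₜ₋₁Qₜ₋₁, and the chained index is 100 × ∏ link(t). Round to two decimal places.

Link Year 1→Year 2:
ΣP(Year 2)Q(Year 1) = 2×345 + 3×295 + 3×331 = 690 + 885 + 993 = 2568
ΣP(Year 1)Q(Year 1) = 2×345 + 2×295 + 2×331 = 690 + 590 + 662 = 1942
link = 2568/1942 = 1.322348
Link Year 2→Year 3:
ΣP(Year 3)Q(Year 2) = 2×361 + 3×302 + 4×322 = 722 + 906 + 1288 = 2916
ΣP(Year 2)Q(Year 2) = 2×361 + 3×302 + 3×322 = 722 + 906 + 966 = 2594
link = 2916/2594 = 1.124133
Chained index = 100 × 1.322348 × 1.124133 = 148.6495

148.65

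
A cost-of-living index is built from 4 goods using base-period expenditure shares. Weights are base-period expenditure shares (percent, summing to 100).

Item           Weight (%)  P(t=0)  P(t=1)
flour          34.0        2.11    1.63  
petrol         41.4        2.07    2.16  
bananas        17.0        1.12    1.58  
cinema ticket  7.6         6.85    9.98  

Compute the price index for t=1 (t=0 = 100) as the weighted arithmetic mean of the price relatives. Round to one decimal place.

flour: 34.0 × (1.63/2.11) = 34.0 × 0.772512 = 26.2654
petrol: 41.4 × (2.16/2.07) = 41.4 × 1.043478 = 43.2000
bananas: 17.0 × (1.58/1.12) = 17.0 × 1.410714 = 23.9821
cinema ticket: 7.6 × (9.98/6.85) = 7.6 × 1.456934 = 11.0727
Index = Σ wᵢ·(p₁ᵢ/p₀ᵢ) = 26.2654 + 43.2000 + 23.9821 + 11.0727 = 104.5202

104.5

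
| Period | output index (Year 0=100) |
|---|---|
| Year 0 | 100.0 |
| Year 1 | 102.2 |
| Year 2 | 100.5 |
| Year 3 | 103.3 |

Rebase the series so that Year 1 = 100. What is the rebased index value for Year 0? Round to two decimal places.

Rebased(Year 0) = 100.0 / 102.2 × 100 = 97.8474

97.85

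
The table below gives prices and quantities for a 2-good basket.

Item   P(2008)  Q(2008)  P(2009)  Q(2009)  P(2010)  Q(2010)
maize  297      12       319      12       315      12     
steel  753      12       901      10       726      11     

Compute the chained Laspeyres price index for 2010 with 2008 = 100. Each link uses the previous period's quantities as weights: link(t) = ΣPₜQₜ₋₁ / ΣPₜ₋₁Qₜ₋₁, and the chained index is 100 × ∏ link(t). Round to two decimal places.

Link 2008→2009:
ΣP(2009)Q(2008) = 319×12 + 901×12 = 3828 + 10812 = 14640
ΣP(2008)Q(2008) = 297×12 + 753×12 = 3564 + 9036 = 12600
link = 14640/12600 = 1.161905
Link 2009→2010:
ΣP(2010)Q(2009) = 315×12 + 726×10 = 3780 + 7260 = 11040
ΣP(2009)Q(2009) = 319×12 + 901×10 = 3828 + 9010 = 12838
link = 11040/12838 = 0.859947
Chained index = 100 × 1.161905 × 0.859947 = 99.9177

99.92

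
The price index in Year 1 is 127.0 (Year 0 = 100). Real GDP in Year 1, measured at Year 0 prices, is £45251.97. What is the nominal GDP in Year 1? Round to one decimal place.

Nominal = Real × (Index/100) = 45251.97 × (127.0/100)
        = 45251.97 × 1.270 = 57470.0019

57470.0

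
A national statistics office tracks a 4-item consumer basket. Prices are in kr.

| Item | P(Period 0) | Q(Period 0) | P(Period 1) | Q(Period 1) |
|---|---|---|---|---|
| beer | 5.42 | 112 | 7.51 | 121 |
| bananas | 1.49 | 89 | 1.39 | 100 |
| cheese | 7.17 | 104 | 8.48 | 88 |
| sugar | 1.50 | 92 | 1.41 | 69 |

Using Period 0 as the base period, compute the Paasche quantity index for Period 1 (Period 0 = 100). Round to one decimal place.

95.7

Paasche quantity index uses current-period prices as weights.
ΣP(Period 1)·Q(Period 1) = 7.51×121 + 1.39×100 + 8.48×88 + 1.41×69 = 908.71 + 139 + 746.24 + 97.29 = 1891.24
ΣP(Period 1)·Q(Period 0) = 7.51×112 + 1.39×89 + 8.48×104 + 1.41×92 = 841.12 + 123.71 + 881.92 + 129.72 = 1976.47
Index = 1891.24 / 1976.47 × 100 = 95.6878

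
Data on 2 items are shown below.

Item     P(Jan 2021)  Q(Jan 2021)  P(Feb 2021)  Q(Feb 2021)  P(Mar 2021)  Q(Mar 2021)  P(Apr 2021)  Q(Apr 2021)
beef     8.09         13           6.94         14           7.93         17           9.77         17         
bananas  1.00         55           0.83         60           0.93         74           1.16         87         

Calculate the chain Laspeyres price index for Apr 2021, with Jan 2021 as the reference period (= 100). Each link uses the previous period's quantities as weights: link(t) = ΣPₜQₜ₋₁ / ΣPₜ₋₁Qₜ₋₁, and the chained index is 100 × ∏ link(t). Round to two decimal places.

119.13

Link Jan 2021→Feb 2021:
ΣP(Feb 2021)Q(Jan 2021) = 6.94×13 + 0.83×55 = 90.22 + 45.65 = 135.87
ΣP(Jan 2021)Q(Jan 2021) = 8.09×13 + 1.00×55 = 105.17 + 55 = 160.17
link = 135.87/160.17 = 0.848286
Link Feb 2021→Mar 2021:
ΣP(Mar 2021)Q(Feb 2021) = 7.93×14 + 0.93×60 = 111.02 + 55.8 = 166.82
ΣP(Feb 2021)Q(Feb 2021) = 6.94×14 + 0.83×60 = 97.16 + 49.8 = 146.96
link = 166.82/146.96 = 1.135139
Link Mar 2021→Apr 2021:
ΣP(Apr 2021)Q(Mar 2021) = 9.77×17 + 1.16×74 = 166.09 + 85.84 = 251.93
ΣP(Mar 2021)Q(Mar 2021) = 7.93×17 + 0.93×74 = 134.81 + 68.82 = 203.63
link = 251.93/203.63 = 1.237195
Chained index = 100 × 0.848286 × 1.135139 × 1.237195 = 119.1323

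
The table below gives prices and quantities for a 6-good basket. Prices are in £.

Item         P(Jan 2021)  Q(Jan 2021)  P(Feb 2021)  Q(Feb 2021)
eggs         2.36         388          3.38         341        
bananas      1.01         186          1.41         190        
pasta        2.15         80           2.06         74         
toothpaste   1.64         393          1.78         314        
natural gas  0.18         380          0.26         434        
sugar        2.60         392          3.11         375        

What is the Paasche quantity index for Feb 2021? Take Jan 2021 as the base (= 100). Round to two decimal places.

Paasche quantity index uses current-period prices as weights.
ΣP(Feb 2021)·Q(Feb 2021) = 3.38×341 + 1.41×190 + 2.06×74 + 1.78×314 + 0.26×434 + 3.11×375 = 1152.58 + 267.9 + 152.44 + 558.92 + 112.84 + 1166.25 = 3410.93
ΣP(Feb 2021)·Q(Jan 2021) = 3.38×388 + 1.41×186 + 2.06×80 + 1.78×393 + 0.26×380 + 3.11×392 = 1311.44 + 262.26 + 164.8 + 699.54 + 98.8 + 1219.12 = 3755.96
Index = 3410.93 / 3755.96 × 100 = 90.8138

90.81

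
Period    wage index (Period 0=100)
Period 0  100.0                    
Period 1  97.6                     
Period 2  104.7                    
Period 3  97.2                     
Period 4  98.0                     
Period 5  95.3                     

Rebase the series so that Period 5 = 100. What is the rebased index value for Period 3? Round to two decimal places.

101.99

Rebased(Period 3) = 97.2 / 95.3 × 100 = 101.9937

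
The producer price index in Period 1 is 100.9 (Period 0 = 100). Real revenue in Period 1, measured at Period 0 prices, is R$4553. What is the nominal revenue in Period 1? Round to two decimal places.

Nominal = Real × (Index/100) = 4553 × (100.9/100)
        = 4553 × 1.009 = 4593.9770

4593.98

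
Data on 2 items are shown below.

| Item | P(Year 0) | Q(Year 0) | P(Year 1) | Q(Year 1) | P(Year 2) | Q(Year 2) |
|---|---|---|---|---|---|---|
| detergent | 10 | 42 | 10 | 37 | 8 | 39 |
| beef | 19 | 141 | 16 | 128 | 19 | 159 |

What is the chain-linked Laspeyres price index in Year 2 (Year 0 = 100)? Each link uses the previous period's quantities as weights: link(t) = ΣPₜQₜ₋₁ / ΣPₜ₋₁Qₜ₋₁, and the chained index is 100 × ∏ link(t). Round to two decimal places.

97.42

Link Year 0→Year 1:
ΣP(Year 1)Q(Year 0) = 10×42 + 16×141 = 420 + 2256 = 2676
ΣP(Year 0)Q(Year 0) = 10×42 + 19×141 = 420 + 2679 = 3099
link = 2676/3099 = 0.863504
Link Year 1→Year 2:
ΣP(Year 2)Q(Year 1) = 8×37 + 19×128 = 296 + 2432 = 2728
ΣP(Year 1)Q(Year 1) = 10×37 + 16×128 = 370 + 2048 = 2418
link = 2728/2418 = 1.128205
Chained index = 100 × 0.863504 × 1.128205 = 97.4210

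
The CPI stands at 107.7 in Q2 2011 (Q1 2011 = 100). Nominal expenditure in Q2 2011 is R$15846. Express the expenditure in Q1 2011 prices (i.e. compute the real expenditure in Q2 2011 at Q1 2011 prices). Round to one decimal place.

14713.1

Real = Nominal ÷ (Index/100) = 15846 ÷ (107.7/100)
     = 15846 ÷ 1.077 = 14713.0919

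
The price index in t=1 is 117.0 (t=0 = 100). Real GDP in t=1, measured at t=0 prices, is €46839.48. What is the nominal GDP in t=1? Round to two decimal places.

54802.19

Nominal = Real × (Index/100) = 46839.48 × (117.0/100)
        = 46839.48 × 1.170 = 54802.1916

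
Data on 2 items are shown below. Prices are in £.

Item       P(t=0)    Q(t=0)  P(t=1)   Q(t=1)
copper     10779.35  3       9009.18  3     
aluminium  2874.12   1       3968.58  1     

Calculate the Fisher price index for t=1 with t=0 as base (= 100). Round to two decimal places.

Laspeyres component (base-period weights):
ΣP(t=1)Q(t=0) = 9009.18×3 + 3968.58×1 = 27027.54 + 3968.58 = 30996.12
ΣP(t=0)Q(t=0) = 10779.35×3 + 2874.12×1 = 32338.05 + 2874.12 = 35212.17
L = 30996.12 / 35212.17 × 100 = 88.0267
Paasche component (current-period weights):
ΣP(t=1)Q(t=1) = 9009.18×3 + 3968.58×1 = 27027.54 + 3968.58 = 30996.12
ΣP(t=0)Q(t=1) = 10779.35×3 + 2874.12×1 = 32338.05 + 2874.12 = 35212.17
P = 30996.12 / 35212.17 × 100 = 88.0267
Fisher = √(L × P) = √(88.0267 × 88.0267) = 88.0267

88.03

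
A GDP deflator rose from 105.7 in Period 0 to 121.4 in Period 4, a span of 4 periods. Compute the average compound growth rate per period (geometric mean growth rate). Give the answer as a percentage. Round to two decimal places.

3.52%

Growth factor = (121.4/105.7)^(1/4) = (1.148534)^(1/4) = 1.035228
Growth rate = 1.035228 − 1 = 0.035228 = 3.5228%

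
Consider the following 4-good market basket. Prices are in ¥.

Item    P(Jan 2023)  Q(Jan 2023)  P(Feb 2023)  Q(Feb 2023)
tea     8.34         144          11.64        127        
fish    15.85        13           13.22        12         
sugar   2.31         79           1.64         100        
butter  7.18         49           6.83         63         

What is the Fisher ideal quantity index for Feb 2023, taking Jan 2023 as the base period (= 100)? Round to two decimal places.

98.01

Laspeyres component (base-period weights):
ΣP(Jan 2023)Q(Feb 2023) = 8.34×127 + 15.85×12 + 2.31×100 + 7.18×63 = 1059.18 + 190.2 + 231 + 452.34 = 1932.72
ΣP(Jan 2023)Q(Jan 2023) = 8.34×144 + 15.85×13 + 2.31×79 + 7.18×49 = 1200.96 + 206.05 + 182.49 + 351.82 = 1941.32
L = 1932.72 / 1941.32 × 100 = 99.5570
Paasche component (current-period weights):
ΣP(Feb 2023)Q(Feb 2023) = 11.64×127 + 13.22×12 + 1.64×100 + 6.83×63 = 1478.28 + 158.64 + 164 + 430.29 = 2231.21
ΣP(Feb 2023)Q(Jan 2023) = 11.64×144 + 13.22×13 + 1.64×79 + 6.83×49 = 1676.16 + 171.86 + 129.56 + 334.67 = 2312.25
P = 2231.21 / 2312.25 × 100 = 96.4952
Fisher = √(L × P) = √(99.5570 × 96.4952) = 98.0141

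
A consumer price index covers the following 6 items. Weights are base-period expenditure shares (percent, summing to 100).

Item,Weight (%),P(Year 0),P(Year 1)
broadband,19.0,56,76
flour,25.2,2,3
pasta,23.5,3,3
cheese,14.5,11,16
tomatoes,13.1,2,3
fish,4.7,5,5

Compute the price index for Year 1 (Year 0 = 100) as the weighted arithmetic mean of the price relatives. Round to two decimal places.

132.53

broadband: 19.0 × (76/56) = 19.0 × 1.357143 = 25.7857
flour: 25.2 × (3/2) = 25.2 × 1.500000 = 37.8000
pasta: 23.5 × (3/3) = 23.5 × 1.000000 = 23.5000
cheese: 14.5 × (16/11) = 14.5 × 1.454545 = 21.0909
tomatoes: 13.1 × (3/2) = 13.1 × 1.500000 = 19.6500
fish: 4.7 × (5/5) = 4.7 × 1.000000 = 4.7000
Index = Σ wᵢ·(p₁ᵢ/p₀ᵢ) = 25.7857 + 37.8000 + 23.5000 + 21.0909 + 19.6500 + 4.7000 = 132.5266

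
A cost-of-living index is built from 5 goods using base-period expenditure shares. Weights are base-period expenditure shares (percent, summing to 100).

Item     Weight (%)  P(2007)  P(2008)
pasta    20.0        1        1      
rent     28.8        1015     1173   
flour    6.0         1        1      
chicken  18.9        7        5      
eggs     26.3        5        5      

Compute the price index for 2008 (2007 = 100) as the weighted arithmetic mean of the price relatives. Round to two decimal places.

pasta: 20.0 × (1/1) = 20.0 × 1.000000 = 20.0000
rent: 28.8 × (1173/1015) = 28.8 × 1.155665 = 33.2832
flour: 6.0 × (1/1) = 6.0 × 1.000000 = 6.0000
chicken: 18.9 × (5/7) = 18.9 × 0.714286 = 13.5000
eggs: 26.3 × (5/5) = 26.3 × 1.000000 = 26.3000
Index = Σ wᵢ·(p₁ᵢ/p₀ᵢ) = 20.0000 + 33.2832 + 6.0000 + 13.5000 + 26.3000 = 99.0832

99.08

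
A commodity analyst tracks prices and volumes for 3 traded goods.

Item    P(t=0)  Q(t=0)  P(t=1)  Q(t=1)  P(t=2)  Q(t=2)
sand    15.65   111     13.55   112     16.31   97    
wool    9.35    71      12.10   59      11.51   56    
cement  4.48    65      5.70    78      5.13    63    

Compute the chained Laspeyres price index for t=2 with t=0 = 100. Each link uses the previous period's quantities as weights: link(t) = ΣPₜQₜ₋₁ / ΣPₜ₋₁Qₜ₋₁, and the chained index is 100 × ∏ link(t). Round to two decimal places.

110.26

Link t=0→t=1:
ΣP(t=1)Q(t=0) = 13.55×111 + 12.10×71 + 5.70×65 = 1504.05 + 859.1 + 370.5 = 2733.65
ΣP(t=0)Q(t=0) = 15.65×111 + 9.35×71 + 4.48×65 = 1737.15 + 663.85 + 291.2 = 2692.2
link = 2733.65/2692.2 = 1.015396
Link t=1→t=2:
ΣP(t=2)Q(t=1) = 16.31×112 + 11.51×59 + 5.13×78 = 1826.72 + 679.09 + 400.14 = 2905.95
ΣP(t=1)Q(t=1) = 13.55×112 + 12.10×59 + 5.70×78 = 1517.6 + 713.9 + 444.6 = 2676.1
link = 2905.95/2676.1 = 1.085890
Chained index = 100 × 1.015396 × 1.085890 = 110.2609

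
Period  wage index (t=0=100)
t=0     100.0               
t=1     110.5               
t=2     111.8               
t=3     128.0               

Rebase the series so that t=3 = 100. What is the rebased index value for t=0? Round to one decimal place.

78.1

Rebased(t=0) = 100.0 / 128.0 × 100 = 78.1250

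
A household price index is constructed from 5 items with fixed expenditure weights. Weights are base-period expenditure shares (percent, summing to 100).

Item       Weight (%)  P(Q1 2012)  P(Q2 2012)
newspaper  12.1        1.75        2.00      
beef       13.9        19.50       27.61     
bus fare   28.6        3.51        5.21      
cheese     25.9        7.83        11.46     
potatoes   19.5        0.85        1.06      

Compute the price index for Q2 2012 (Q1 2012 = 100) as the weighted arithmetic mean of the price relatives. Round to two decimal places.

138.19

newspaper: 12.1 × (2.00/1.75) = 12.1 × 1.142857 = 13.8286
beef: 13.9 × (27.61/19.50) = 13.9 × 1.415897 = 19.6810
bus fare: 28.6 × (5.21/3.51) = 28.6 × 1.484330 = 42.4519
cheese: 25.9 × (11.46/7.83) = 25.9 × 1.463602 = 37.9073
potatoes: 19.5 × (1.06/0.85) = 19.5 × 1.247059 = 24.3176
Index = Σ wᵢ·(p₁ᵢ/p₀ᵢ) = 13.8286 + 19.6810 + 42.4519 + 37.9073 + 24.3176 = 138.1863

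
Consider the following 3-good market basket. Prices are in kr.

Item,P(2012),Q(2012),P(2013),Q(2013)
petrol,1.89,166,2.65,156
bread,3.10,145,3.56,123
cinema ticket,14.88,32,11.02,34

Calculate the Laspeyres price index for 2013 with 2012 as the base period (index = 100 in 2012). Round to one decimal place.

Laspeyres price index uses base-period quantities as weights.
ΣP(2013)·Q(2012) = 2.65×166 + 3.56×145 + 11.02×32 = 439.9 + 516.2 + 352.64 = 1308.74
ΣP(2012)·Q(2012) = 1.89×166 + 3.10×145 + 14.88×32 = 313.74 + 449.5 + 476.16 = 1239.4
Index = 1308.74 / 1239.4 × 100 = 105.5946

105.6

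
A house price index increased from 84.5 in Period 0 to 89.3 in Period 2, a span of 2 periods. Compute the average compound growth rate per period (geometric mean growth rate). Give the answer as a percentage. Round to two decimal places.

2.80%

Growth factor = (89.3/84.5)^(1/2) = (1.056805)^(1/2) = 1.028010
Growth rate = 1.028010 − 1 = 0.028010 = 2.8010%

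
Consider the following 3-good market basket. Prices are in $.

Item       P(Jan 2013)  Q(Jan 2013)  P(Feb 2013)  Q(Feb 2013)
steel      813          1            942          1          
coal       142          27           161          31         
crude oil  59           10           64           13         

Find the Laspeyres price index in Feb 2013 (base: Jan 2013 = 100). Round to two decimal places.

113.21

Laspeyres price index uses base-period quantities as weights.
ΣP(Feb 2013)·Q(Jan 2013) = 942×1 + 161×27 + 64×10 = 942 + 4347 + 640 = 5929
ΣP(Jan 2013)·Q(Jan 2013) = 813×1 + 142×27 + 59×10 = 813 + 3834 + 590 = 5237
Index = 5929 / 5237 × 100 = 113.2137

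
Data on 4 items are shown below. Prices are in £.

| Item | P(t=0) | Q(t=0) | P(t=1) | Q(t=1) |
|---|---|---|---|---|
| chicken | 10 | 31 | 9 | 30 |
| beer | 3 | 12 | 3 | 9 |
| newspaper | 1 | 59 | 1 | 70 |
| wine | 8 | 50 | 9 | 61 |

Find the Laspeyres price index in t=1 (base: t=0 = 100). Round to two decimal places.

Laspeyres price index uses base-period quantities as weights.
ΣP(t=1)·Q(t=0) = 9×31 + 3×12 + 1×59 + 9×50 = 279 + 36 + 59 + 450 = 824
ΣP(t=0)·Q(t=0) = 10×31 + 3×12 + 1×59 + 8×50 = 310 + 36 + 59 + 400 = 805
Index = 824 / 805 × 100 = 102.3602

102.36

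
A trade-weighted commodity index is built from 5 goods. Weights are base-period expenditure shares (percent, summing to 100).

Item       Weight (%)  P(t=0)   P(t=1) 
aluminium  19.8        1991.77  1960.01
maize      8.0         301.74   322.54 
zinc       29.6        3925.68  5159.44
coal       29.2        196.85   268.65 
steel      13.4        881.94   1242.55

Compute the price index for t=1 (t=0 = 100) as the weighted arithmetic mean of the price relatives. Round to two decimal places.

125.67

aluminium: 19.8 × (1960.01/1991.77) = 19.8 × 0.984054 = 19.4843
maize: 8.0 × (322.54/301.74) = 8.0 × 1.068934 = 8.5515
zinc: 29.6 × (5159.44/3925.68) = 29.6 × 1.314279 = 38.9027
coal: 29.2 × (268.65/196.85) = 29.2 × 1.364745 = 39.8505
steel: 13.4 × (1242.55/881.94) = 13.4 × 1.408883 = 18.8790
Index = Σ wᵢ·(p₁ᵢ/p₀ᵢ) = 19.4843 + 8.5515 + 38.9027 + 39.8505 + 18.8790 = 125.6680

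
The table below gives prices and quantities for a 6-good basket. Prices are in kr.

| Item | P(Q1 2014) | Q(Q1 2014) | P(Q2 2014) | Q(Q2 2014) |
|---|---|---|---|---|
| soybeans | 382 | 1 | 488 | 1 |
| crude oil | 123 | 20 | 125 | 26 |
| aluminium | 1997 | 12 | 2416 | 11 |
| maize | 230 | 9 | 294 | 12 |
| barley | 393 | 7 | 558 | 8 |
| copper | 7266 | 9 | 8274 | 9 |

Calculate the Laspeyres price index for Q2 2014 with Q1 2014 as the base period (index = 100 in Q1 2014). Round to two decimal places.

116.47

Laspeyres price index uses base-period quantities as weights.
ΣP(Q2 2014)·Q(Q1 2014) = 488×1 + 125×20 + 2416×12 + 294×9 + 558×7 + 8274×9 = 488 + 2500 + 28992 + 2646 + 3906 + 74466 = 112998
ΣP(Q1 2014)·Q(Q1 2014) = 382×1 + 123×20 + 1997×12 + 230×9 + 393×7 + 7266×9 = 382 + 2460 + 23964 + 2070 + 2751 + 65394 = 97021
Index = 112998 / 97021 × 100 = 116.4676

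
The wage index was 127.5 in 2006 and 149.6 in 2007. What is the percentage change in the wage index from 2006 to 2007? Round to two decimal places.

Change = (149.6 − 127.5) / 127.5 × 100
       = 22.1 / 127.5 × 100 = 17.3333%

17.33%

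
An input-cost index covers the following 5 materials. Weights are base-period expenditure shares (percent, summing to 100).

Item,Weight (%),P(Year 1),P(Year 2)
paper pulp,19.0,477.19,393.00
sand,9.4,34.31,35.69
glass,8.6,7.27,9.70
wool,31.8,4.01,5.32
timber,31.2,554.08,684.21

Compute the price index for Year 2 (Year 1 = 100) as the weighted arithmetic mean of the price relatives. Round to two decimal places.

paper pulp: 19.0 × (393.00/477.19) = 19.0 × 0.823571 = 15.6479
sand: 9.4 × (35.69/34.31) = 9.4 × 1.040222 = 9.7781
glass: 8.6 × (9.70/7.27) = 8.6 × 1.334250 = 11.4746
wool: 31.8 × (5.32/4.01) = 31.8 × 1.326683 = 42.1885
timber: 31.2 × (684.21/554.08) = 31.2 × 1.234858 = 38.5276
Index = Σ wᵢ·(p₁ᵢ/p₀ᵢ) = 15.6479 + 9.7781 + 11.4746 + 42.1885 + 38.5276 = 117.6166

117.62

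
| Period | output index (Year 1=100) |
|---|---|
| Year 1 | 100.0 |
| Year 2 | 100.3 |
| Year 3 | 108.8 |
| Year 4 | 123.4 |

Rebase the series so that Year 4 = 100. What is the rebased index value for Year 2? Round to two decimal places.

Rebased(Year 2) = 100.3 / 123.4 × 100 = 81.2804

81.28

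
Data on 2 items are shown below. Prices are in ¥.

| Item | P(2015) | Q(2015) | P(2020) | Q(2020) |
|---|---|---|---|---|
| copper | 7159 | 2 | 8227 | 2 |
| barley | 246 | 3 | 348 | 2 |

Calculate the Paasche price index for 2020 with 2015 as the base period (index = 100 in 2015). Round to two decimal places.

115.80

Paasche price index uses current-period quantities as weights.
ΣP(2020)·Q(2020) = 8227×2 + 348×2 = 16454 + 696 = 17150
ΣP(2015)·Q(2020) = 7159×2 + 246×2 = 14318 + 492 = 14810
Index = 17150 / 14810 × 100 = 115.8001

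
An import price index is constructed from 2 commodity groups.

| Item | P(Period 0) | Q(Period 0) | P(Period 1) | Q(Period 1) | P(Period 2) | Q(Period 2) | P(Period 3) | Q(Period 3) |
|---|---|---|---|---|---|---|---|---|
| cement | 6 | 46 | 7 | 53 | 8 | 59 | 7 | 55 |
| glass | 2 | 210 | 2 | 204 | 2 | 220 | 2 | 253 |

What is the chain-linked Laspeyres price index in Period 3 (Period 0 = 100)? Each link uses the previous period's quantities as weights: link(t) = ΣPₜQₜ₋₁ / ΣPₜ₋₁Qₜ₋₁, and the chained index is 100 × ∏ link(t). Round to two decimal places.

106.50

Link Period 0→Period 1:
ΣP(Period 1)Q(Period 0) = 7×46 + 2×210 = 322 + 420 = 742
ΣP(Period 0)Q(Period 0) = 6×46 + 2×210 = 276 + 420 = 696
link = 742/696 = 1.066092
Link Period 1→Period 2:
ΣP(Period 2)Q(Period 1) = 8×53 + 2×204 = 424 + 408 = 832
ΣP(Period 1)Q(Period 1) = 7×53 + 2×204 = 371 + 408 = 779
link = 832/779 = 1.068036
Link Period 2→Period 3:
ΣP(Period 3)Q(Period 2) = 7×59 + 2×220 = 413 + 440 = 853
ΣP(Period 2)Q(Period 2) = 8×59 + 2×220 = 472 + 440 = 912
link = 853/912 = 0.935307
Chained index = 100 × 1.066092 × 1.068036 × 0.935307 = 106.4964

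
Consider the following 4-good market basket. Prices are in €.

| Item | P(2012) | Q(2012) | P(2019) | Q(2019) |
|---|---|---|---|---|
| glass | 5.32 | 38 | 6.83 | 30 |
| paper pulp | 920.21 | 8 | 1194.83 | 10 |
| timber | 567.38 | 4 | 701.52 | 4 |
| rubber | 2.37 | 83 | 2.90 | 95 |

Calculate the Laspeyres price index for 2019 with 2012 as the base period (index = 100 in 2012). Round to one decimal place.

Laspeyres price index uses base-period quantities as weights.
ΣP(2019)·Q(2012) = 6.83×38 + 1194.83×8 + 701.52×4 + 2.90×83 = 259.54 + 9558.64 + 2806.08 + 240.7 = 12864.96
ΣP(2012)·Q(2012) = 5.32×38 + 920.21×8 + 567.38×4 + 2.37×83 = 202.16 + 7361.68 + 2269.52 + 196.71 = 10030.07
Index = 12864.96 / 10030.07 × 100 = 128.2639

128.3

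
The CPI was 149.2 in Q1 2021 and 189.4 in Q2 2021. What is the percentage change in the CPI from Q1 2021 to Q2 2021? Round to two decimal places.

26.94%

Change = (189.4 − 149.2) / 149.2 × 100
       = 40.2 / 149.2 × 100 = 26.9437%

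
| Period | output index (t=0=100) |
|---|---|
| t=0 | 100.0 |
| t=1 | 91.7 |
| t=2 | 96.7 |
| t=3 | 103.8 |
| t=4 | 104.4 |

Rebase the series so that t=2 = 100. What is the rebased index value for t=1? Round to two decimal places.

Rebased(t=1) = 91.7 / 96.7 × 100 = 94.8294

94.83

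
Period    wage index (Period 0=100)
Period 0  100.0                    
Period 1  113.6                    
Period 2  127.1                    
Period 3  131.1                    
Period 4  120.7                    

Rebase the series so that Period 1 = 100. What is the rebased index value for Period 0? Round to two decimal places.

88.03

Rebased(Period 0) = 100.0 / 113.6 × 100 = 88.0282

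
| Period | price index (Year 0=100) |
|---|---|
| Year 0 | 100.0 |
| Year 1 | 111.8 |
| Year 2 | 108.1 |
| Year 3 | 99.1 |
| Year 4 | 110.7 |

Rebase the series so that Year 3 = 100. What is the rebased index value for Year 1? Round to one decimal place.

Rebased(Year 1) = 111.8 / 99.1 × 100 = 112.8153

112.8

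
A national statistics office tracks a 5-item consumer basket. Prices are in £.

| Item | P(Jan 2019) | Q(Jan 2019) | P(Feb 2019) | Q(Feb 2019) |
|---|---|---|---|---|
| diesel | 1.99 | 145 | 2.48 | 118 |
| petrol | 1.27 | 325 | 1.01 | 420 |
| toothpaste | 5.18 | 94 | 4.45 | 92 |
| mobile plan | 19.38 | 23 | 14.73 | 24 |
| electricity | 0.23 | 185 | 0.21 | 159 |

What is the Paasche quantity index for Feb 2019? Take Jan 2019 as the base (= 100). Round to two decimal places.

101.98

Paasche quantity index uses current-period prices as weights.
ΣP(Feb 2019)·Q(Feb 2019) = 2.48×118 + 1.01×420 + 4.45×92 + 14.73×24 + 0.21×159 = 292.64 + 424.2 + 409.4 + 353.52 + 33.39 = 1513.15
ΣP(Feb 2019)·Q(Jan 2019) = 2.48×145 + 1.01×325 + 4.45×94 + 14.73×23 + 0.21×185 = 359.6 + 328.25 + 418.3 + 338.79 + 38.85 = 1483.79
Index = 1513.15 / 1483.79 × 100 = 101.9787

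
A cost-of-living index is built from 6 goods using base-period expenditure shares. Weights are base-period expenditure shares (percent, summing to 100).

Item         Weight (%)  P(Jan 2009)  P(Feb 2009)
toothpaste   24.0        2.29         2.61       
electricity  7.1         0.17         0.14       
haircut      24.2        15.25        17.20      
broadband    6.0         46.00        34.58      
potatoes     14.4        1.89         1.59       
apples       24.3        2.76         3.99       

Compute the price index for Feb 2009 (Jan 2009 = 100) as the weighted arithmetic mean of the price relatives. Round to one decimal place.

112.2

toothpaste: 24.0 × (2.61/2.29) = 24.0 × 1.139738 = 27.3537
electricity: 7.1 × (0.14/0.17) = 7.1 × 0.823529 = 5.8471
haircut: 24.2 × (17.20/15.25) = 24.2 × 1.127869 = 27.2944
broadband: 6.0 × (34.58/46.00) = 6.0 × 0.751739 = 4.5104
potatoes: 14.4 × (1.59/1.89) = 14.4 × 0.841270 = 12.1143
apples: 24.3 × (3.99/2.76) = 24.3 × 1.445652 = 35.1293
Index = Σ wᵢ·(p₁ᵢ/p₀ᵢ) = 27.3537 + 5.8471 + 27.2944 + 4.5104 + 12.1143 + 35.1293 = 112.2493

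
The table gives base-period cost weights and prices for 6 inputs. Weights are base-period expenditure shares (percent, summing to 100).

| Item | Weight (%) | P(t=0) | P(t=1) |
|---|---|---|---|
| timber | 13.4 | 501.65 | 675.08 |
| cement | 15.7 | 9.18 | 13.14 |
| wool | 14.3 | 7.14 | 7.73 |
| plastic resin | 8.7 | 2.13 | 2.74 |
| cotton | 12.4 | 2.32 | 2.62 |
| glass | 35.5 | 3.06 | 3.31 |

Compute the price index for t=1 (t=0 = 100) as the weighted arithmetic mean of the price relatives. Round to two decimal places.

timber: 13.4 × (675.08/501.65) = 13.4 × 1.345719 = 18.0326
cement: 15.7 × (13.14/9.18) = 15.7 × 1.431373 = 22.4725
wool: 14.3 × (7.73/7.14) = 14.3 × 1.082633 = 15.4817
plastic resin: 8.7 × (2.74/2.13) = 8.7 × 1.286385 = 11.1915
cotton: 12.4 × (2.62/2.32) = 12.4 × 1.129310 = 14.0034
glass: 35.5 × (3.31/3.06) = 35.5 × 1.081699 = 38.4003
Index = Σ wᵢ·(p₁ᵢ/p₀ᵢ) = 18.0326 + 22.4725 + 15.4817 + 11.1915 + 14.0034 + 38.4003 = 119.5822

119.58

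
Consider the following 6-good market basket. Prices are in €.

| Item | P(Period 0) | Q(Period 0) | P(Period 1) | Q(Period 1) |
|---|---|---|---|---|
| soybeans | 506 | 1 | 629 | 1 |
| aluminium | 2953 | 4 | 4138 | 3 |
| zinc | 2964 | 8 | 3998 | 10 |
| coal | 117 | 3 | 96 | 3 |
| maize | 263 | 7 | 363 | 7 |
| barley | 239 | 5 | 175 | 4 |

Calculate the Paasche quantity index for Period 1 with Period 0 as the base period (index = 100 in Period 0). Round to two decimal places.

106.97

Paasche quantity index uses current-period prices as weights.
ΣP(Period 1)·Q(Period 1) = 629×1 + 4138×3 + 3998×10 + 96×3 + 363×7 + 175×4 = 629 + 12414 + 39980 + 288 + 2541 + 700 = 56552
ΣP(Period 1)·Q(Period 0) = 629×1 + 4138×4 + 3998×8 + 96×3 + 363×7 + 175×5 = 629 + 16552 + 31984 + 288 + 2541 + 875 = 52869
Index = 56552 / 52869 × 100 = 106.9663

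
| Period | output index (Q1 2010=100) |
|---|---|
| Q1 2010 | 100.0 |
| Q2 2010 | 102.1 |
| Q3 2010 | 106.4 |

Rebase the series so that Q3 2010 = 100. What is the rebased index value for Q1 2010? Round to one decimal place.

94.0

Rebased(Q1 2010) = 100.0 / 106.4 × 100 = 93.9850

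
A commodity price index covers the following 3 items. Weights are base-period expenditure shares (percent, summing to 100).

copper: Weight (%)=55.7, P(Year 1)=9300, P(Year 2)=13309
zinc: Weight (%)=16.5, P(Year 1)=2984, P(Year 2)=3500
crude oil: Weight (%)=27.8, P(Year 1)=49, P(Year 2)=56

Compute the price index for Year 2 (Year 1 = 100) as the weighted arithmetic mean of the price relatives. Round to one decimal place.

copper: 55.7 × (13309/9300) = 55.7 × 1.431075 = 79.7109
zinc: 16.5 × (3500/2984) = 16.5 × 1.172922 = 19.3532
crude oil: 27.8 × (56/49) = 27.8 × 1.142857 = 31.7714
Index = Σ wᵢ·(p₁ᵢ/p₀ᵢ) = 79.7109 + 19.3532 + 31.7714 = 130.8355

130.8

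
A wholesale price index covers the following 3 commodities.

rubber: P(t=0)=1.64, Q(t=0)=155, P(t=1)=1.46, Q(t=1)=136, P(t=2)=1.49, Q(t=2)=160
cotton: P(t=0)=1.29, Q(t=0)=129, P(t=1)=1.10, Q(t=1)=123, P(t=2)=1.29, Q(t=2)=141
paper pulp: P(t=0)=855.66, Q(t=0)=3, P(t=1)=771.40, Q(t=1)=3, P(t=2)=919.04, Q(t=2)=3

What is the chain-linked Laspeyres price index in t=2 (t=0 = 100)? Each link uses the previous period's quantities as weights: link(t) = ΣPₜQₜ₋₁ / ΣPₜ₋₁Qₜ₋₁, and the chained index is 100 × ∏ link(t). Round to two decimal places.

105.73

Link t=0→t=1:
ΣP(t=1)Q(t=0) = 1.46×155 + 1.10×129 + 771.40×3 = 226.3 + 141.9 + 2314.2 = 2682.4
ΣP(t=0)Q(t=0) = 1.64×155 + 1.29×129 + 855.66×3 = 254.2 + 166.41 + 2566.98 = 2987.59
link = 2682.4/2987.59 = 0.897847
Link t=1→t=2:
ΣP(t=2)Q(t=1) = 1.49×136 + 1.29×123 + 919.04×3 = 202.64 + 158.67 + 2757.12 = 3118.43
ΣP(t=1)Q(t=1) = 1.46×136 + 1.10×123 + 771.40×3 = 198.56 + 135.3 + 2314.2 = 2648.06
link = 3118.43/2648.06 = 1.177628
Chained index = 100 × 0.897847 × 1.177628 = 105.7330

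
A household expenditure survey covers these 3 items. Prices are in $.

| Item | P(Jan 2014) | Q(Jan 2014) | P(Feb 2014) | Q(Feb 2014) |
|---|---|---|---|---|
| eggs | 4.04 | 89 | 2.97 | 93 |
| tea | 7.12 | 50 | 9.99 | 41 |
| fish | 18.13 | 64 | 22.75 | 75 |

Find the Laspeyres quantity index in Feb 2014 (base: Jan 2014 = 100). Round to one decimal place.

Laspeyres quantity index uses base-period prices as weights.
ΣP(Jan 2014)·Q(Feb 2014) = 4.04×93 + 7.12×41 + 18.13×75 = 375.72 + 291.92 + 1359.75 = 2027.39
ΣP(Jan 2014)·Q(Jan 2014) = 4.04×89 + 7.12×50 + 18.13×64 = 359.56 + 356 + 1160.32 = 1875.88
Index = 2027.39 / 1875.88 × 100 = 108.0767

108.1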